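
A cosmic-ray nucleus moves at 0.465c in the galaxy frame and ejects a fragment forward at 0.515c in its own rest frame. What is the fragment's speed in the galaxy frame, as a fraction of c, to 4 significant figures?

Compose boost 2: (0.515 + 0.465)/(1 + 0.515×0.465) = 0.9800/1.23948 = 0.7907

u ≈ 0.7907c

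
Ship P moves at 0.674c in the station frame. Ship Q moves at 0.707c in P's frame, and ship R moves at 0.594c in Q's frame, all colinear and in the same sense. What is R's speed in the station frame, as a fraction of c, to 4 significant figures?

Compose boost 2: (0.707 + 0.674)/(1 + 0.707×0.674) = 1.381/1.47652 = 0.935309
Compose boost 3: (0.594 + 0.935309)/(1 + 0.594×0.935309) = 1.52931/1.55557 = 0.9831

u ≈ 0.9831c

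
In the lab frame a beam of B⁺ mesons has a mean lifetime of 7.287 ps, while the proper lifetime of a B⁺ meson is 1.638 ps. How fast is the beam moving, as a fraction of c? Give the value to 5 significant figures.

β ≈ 0.97441

γ = Δt/τ₀ = 7.287/1.638 = 4.448718
β = √(1 − 1/γ²) = √(1 − 1/4.448718²) = 0.97441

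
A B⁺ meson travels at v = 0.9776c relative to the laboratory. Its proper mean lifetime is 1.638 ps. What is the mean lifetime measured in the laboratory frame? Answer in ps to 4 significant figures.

γ = 1/√(1 − 0.9776²) = 4.75124
Time dilation: Δt = γτ₀ = 4.75124 × 1.638 ps = 7.783 ps

Δt ≈ 7.783 ps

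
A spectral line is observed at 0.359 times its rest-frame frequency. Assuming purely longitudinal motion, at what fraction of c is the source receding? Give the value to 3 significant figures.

f_obs/f_src = √((1−β)/(1+β)) = 0.359  ⇒  (1−β)/(1+β) = 0.12888
β = |1 − D²|/(1 + D²) = |1 − 0.12888|/(1 + 0.12888) = 0.772

β ≈ 0.772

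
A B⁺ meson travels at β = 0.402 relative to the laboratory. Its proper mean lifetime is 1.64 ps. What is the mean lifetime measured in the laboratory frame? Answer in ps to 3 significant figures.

Δt ≈ 1.79 ps

γ = 1/√(1 − 0.402²) = 1.0921
Time dilation: Δt = γτ₀ = 1.0921 × 1.64 ps = 1.79 ps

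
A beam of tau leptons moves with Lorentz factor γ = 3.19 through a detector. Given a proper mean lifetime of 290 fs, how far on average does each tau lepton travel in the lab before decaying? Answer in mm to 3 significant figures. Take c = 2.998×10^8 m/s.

β = √(1 − 1/γ²) = √(1 − 1/3.19²) = 0.94959
Dilated lifetime: Δt = γτ₀ = 3.19 × 290 fs = 925.10 fs
d = vΔt = 0.94959c × 925.10 fs = 2.8469×10^8 m/s × 9.2510×10^-13 s = 0.263 mm

d ≈ 0.263 mm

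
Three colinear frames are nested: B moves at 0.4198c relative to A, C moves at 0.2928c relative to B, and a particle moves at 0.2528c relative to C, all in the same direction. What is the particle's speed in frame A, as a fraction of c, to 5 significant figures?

u ≈ 0.76472c

Compose boost 2: (0.2928 + 0.4198)/(1 + 0.2928×0.4198) = 0.71260/1.122917 = 0.6345970
Compose boost 3: (0.2528 + 0.6345970)/(1 + 0.2528×0.6345970) = 0.8873970/1.160426 = 0.76472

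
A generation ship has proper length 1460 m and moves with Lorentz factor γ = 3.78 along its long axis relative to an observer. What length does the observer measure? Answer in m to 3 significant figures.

γ = 3.78 (given)
Length contraction: L = L₀/γ = 1460/3.78 = 386 m

L ≈ 386 m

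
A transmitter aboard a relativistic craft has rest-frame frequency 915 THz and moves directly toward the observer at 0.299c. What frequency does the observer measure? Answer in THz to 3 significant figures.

Relativistic Doppler: f_obs = f_src √((1+β)/(1−β))
= 915 × √(1.2990/0.70100) = 915 × 1.3613 = 1250 THz

f_obs ≈ 1250 THz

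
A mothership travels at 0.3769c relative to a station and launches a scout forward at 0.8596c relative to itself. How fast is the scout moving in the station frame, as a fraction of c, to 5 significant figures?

u ≈ 0.93392c

Compose boost 2: (0.8596 + 0.3769)/(1 + 0.8596×0.3769) = 1.2365/1.323983 = 0.93392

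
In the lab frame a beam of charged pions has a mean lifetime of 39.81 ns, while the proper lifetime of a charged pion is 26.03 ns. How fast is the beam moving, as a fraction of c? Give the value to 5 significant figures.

γ = Δt/τ₀ = 39.81/26.03 = 1.529389
β = √(1 − 1/γ²) = √(1 − 1/1.529389²) = 0.75662

β ≈ 0.75662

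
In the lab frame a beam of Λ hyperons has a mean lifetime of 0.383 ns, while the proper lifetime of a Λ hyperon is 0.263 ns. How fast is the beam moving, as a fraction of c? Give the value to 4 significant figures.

γ = Δt/τ₀ = 0.383/0.263 = 1.45627
β = √(1 − 1/γ²) = √(1 − 1/1.45627²) = 0.7270

β ≈ 0.7270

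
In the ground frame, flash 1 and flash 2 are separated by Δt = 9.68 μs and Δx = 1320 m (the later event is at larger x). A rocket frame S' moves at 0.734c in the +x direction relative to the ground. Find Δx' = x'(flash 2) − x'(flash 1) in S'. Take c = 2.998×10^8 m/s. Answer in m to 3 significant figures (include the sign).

γ = 1/√(1 − 0.734²) = 1.4724
Δx' = γ(Δx − vΔt) = 1.4724 × (1320 m − 0.734×(2.998×10^8 m/s)×9.68×10^-6 s)
= 1.4724 × (-810.11 m) = -1190 m

Δx' ≈ -1190 m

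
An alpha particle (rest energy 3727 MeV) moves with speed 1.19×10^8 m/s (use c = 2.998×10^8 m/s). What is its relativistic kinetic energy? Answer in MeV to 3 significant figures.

K ≈ 334 MeV

β = v/c = 1.19×10^8 / 2.998×10^8 = 0.39693
γ = 1/√(1 − 0.39693²) = 1.0895
K = (γ − 1)m₀c² = (1.0895 − 1) × 3727 MeV = 0.089505 × 3727 MeV = 334 MeV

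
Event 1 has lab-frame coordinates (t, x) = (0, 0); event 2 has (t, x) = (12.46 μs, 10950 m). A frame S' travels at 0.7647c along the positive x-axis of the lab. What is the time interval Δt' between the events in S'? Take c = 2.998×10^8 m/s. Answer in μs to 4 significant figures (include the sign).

γ = 1/√(1 − 0.7647²) = 1.55186
Δt' = γ(Δt − vΔx/c²) = 1.55186 × (12.46 μs − 0.7647×10950 m / (2.998×10^8 m/s))
= 1.55186 × (-15.4702 μs) = -24.01 μs

Δt' ≈ -24.01 μs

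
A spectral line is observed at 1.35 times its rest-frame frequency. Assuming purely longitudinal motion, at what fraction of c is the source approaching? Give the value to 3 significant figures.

β ≈ 0.291

f_obs/f_src = √((1+β)/(1−β)) = 1.35  ⇒  (1+β)/(1−β) = 1.8225
β = |1 − D²|/(1 + D²) = |1 − 1.8225|/(1 + 1.8225) = 0.291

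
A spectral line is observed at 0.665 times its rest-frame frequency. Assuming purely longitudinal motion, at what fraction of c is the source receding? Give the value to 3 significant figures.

β ≈ 0.387

f_obs/f_src = √((1−β)/(1+β)) = 0.665  ⇒  (1−β)/(1+β) = 0.44223
β = |1 − D²|/(1 + D²) = |1 − 0.44223|/(1 + 0.44223) = 0.387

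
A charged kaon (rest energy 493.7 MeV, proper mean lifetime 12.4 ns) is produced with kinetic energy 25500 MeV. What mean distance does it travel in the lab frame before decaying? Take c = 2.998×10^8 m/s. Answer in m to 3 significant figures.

γ = 1 + K/(m₀c²) = 1 + 25500/493.7 = 52.651
β = √(1 − 1/γ²) = 0.99982
Dilated lifetime: γτ₀ = 52.651 × 12.4 ns = 652.87 ns
d = βc·γτ₀ = 0.99982 × (2.998×10^8 m/s) × 6.5287×10^-7 s = 196 m

d ≈ 196 m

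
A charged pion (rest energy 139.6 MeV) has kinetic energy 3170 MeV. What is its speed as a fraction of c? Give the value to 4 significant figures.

β ≈ 0.9991

γ = 1 + K/(m₀c²) = 1 + 3170/139.6 = 23.7077
β = √(1 − 1/γ²) = 0.9991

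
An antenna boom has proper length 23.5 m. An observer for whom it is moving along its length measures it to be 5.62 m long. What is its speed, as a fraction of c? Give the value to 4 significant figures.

γ = L₀/L = 23.5/5.62 = 4.18149
β = √(1 − 1/γ²) = 0.9710

β ≈ 0.9710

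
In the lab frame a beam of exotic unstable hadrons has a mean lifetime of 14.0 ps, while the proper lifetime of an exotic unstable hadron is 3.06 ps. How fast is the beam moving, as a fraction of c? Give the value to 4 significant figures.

β ≈ 0.9758

γ = Δt/τ₀ = 14.0/3.06 = 4.57516
β = √(1 − 1/γ²) = √(1 − 1/4.57516²) = 0.9758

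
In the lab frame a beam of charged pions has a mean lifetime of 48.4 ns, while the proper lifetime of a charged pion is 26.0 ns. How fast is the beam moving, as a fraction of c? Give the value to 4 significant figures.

γ = Δt/τ₀ = 48.4/26.0 = 1.86154
β = √(1 − 1/γ²) = √(1 − 1/1.86154²) = 0.8435

β ≈ 0.8435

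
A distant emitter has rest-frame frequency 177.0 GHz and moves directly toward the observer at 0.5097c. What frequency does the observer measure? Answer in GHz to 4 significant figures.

f_obs ≈ 310.6 GHz

Relativistic Doppler: f_obs = f_src √((1+β)/(1−β))
= 177.0 × √(1.50970/0.490300) = 177.0 × 1.75475 = 310.6 GHz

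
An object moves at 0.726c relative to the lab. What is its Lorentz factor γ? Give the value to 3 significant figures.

γ ≈ 1.45

γ = 1/√(1 − β²) = 1/√(1 − 0.726²) = 1/√(0.47292) = 1.45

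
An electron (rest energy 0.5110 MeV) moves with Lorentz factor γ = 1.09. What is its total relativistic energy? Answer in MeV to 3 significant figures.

E ≈ 0.557 MeV

γ = 1.09 (given)
E = γm₀c² = 1.09 × 0.5110 MeV = 0.557 MeV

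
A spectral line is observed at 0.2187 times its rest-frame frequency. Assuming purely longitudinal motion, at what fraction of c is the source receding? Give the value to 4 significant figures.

f_obs/f_src = √((1−β)/(1+β)) = 0.2187  ⇒  (1−β)/(1+β) = 0.0478297
β = |1 − D²|/(1 + D²) = |1 − 0.0478297|/(1 + 0.0478297) = 0.9087

β ≈ 0.9087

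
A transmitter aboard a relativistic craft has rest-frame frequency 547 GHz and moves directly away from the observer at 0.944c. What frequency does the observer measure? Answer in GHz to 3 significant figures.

Relativistic Doppler: f_obs = f_src √((1−β)/(1+β))
= 547 × √(0.056000/1.9440) = 547 × 0.16973 = 92.8 GHz

f_obs ≈ 92.8 GHz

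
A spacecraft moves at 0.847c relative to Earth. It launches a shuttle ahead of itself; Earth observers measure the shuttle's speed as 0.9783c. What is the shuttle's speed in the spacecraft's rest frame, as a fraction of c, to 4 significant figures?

Inverse velocity addition: u' = (u − v)/(1 − uv/c²)
= (0.9783 − 0.847)/(1 − 0.9783×0.847) = 0.1313/0.171380 = 0.7661

u' ≈ 0.7661c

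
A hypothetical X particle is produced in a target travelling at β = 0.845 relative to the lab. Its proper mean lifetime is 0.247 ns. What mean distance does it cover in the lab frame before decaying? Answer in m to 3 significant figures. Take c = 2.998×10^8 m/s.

γ = 1/√(1 − 0.845²) = 1.8700
Dilated lifetime: Δt = γτ₀ = 1.8700 × 0.247 ns = 0.46188 ns
d = vΔt = 0.845c × 0.46188 ns = 2.5333×10^8 m/s × 4.6188×10^-10 s = 0.117 m

d ≈ 0.117 m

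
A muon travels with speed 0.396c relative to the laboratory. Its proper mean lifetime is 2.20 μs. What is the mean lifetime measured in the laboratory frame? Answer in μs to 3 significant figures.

Δt ≈ 2.40 μs

γ = 1/√(1 − 0.396²) = 1.0890
Time dilation: Δt = γτ₀ = 1.0890 × 2.20 μs = 2.40 μs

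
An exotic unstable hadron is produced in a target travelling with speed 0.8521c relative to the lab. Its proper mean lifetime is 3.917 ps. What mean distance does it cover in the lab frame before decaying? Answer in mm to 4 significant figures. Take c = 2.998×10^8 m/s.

d ≈ 1.912 mm

γ = 1/√(1 − 0.8521²) = 1.91066
Dilated lifetime: Δt = γτ₀ = 1.91066 × 3.917 ps = 7.48406 ps
d = vΔt = 0.8521c × 7.48406 ps = 2.55460×10^8 m/s × 7.48406×10^-12 s = 1.912 mm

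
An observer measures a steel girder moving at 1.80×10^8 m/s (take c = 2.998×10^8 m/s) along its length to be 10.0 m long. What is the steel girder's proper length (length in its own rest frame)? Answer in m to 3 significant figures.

β = v/c = 1.80×10^8 / 2.998×10^8 = 0.60040
γ = 1/√(1 − 0.60040²) = 1.2505
L₀ = γL = 1.2505 × 10.0 = 12.5 m

L₀ ≈ 12.5 m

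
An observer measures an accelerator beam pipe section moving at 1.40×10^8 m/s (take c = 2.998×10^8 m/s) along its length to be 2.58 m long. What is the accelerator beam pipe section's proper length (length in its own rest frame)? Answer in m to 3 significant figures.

L₀ ≈ 2.92 m

β = v/c = 1.40×10^8 / 2.998×10^8 = 0.46698
γ = 1/√(1 − 0.46698²) = 1.1309
L₀ = γL = 1.1309 × 2.58 = 2.92 m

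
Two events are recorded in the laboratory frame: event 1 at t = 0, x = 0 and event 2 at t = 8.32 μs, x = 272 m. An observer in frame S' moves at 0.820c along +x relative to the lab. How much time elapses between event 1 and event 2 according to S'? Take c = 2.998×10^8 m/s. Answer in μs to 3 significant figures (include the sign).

γ = 1/√(1 − 0.820²) = 1.7471
Δt' = γ(Δt − vΔx/c²) = 1.7471 × (8.32 μs − 0.820×272 m / (2.998×10^8 m/s))
= 1.7471 × (7.5760 μs) = 13.2 μs

Δt' ≈ 13.2 μs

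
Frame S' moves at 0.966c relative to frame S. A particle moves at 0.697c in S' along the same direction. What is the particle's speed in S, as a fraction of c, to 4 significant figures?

u ≈ 0.9938c

Relativistic velocity addition: u = (u' + v)/(1 + u'v/c²)
= (0.697 + 0.966)/(1 + 0.697×0.966) = 1.663/1.67330 = 0.9938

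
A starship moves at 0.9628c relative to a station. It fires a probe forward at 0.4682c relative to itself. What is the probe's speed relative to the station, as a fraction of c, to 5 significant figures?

Relativistic velocity addition: u = (u' + v)/(1 + u'v/c²)
= (0.4682 + 0.9628)/(1 + 0.4682×0.9628) = 1.4310/1.450783 = 0.98636

u ≈ 0.98636c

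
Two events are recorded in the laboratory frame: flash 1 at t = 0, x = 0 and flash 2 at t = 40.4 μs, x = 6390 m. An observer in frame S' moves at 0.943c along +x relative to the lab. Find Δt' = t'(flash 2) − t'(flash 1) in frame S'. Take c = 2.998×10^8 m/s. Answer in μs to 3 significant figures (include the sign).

Δt' ≈ 61.0 μs

γ = 1/√(1 − 0.943²) = 3.0049
Δt' = γ(Δt − vΔx/c²) = 3.0049 × (40.4 μs − 0.943×6390 m / (2.998×10^8 m/s))
= 3.0049 × (20.301 μs) = 61.0 μs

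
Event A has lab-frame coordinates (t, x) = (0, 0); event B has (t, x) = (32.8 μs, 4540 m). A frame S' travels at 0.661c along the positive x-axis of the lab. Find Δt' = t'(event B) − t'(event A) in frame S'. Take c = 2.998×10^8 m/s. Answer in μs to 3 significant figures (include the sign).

γ = 1/√(1 − 0.661²) = 1.3326
Δt' = γ(Δt − vΔx/c²) = 1.3326 × (32.8 μs − 0.661×4540 m / (2.998×10^8 m/s))
= 1.3326 × (22.790 μs) = 30.4 μs

Δt' ≈ 30.4 μs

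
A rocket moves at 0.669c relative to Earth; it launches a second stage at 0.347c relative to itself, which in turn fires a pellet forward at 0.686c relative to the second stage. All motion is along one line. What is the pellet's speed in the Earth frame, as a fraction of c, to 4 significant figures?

u ≈ 0.9648c

Compose boost 2: (0.347 + 0.669)/(1 + 0.347×0.669) = 1.016/1.23214 = 0.824580
Compose boost 3: (0.686 + 0.824580)/(1 + 0.686×0.824580) = 1.51058/1.56566 = 0.9648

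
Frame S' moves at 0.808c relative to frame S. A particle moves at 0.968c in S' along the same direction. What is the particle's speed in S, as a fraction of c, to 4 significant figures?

Relativistic velocity addition: u = (u' + v)/(1 + u'v/c²)
= (0.968 + 0.808)/(1 + 0.968×0.808) = 1.776/1.78214 = 0.9966

u ≈ 0.9966c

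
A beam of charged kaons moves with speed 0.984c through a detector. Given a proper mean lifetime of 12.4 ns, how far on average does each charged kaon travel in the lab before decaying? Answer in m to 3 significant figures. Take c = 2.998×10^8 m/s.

d ≈ 20.5 m

γ = 1/√(1 − 0.984²) = 5.6127
Dilated lifetime: Δt = γτ₀ = 5.6127 × 12.4 ns = 69.597 ns
d = vΔt = 0.984c × 69.597 ns = 2.9500×10^8 m/s × 6.9597×10^-8 s = 20.5 m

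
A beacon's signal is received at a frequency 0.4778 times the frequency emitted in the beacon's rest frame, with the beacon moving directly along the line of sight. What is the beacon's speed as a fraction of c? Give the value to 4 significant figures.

β ≈ 0.6283

f_obs/f_src = √((1−β)/(1+β)) = 0.4778  ⇒  (1−β)/(1+β) = 0.228293
β = |1 − D²|/(1 + D²) = |1 − 0.228293|/(1 + 0.228293) = 0.6283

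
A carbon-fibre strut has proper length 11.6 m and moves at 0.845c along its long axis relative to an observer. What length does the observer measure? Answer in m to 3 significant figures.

L ≈ 6.20 m

γ = 1/√(1 − 0.845²) = 1.8700
Length contraction: L = L₀/γ = 11.6/1.8700 = 6.20 m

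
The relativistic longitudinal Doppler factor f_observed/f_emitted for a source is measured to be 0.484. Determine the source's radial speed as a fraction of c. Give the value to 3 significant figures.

f_obs/f_src = √((1−β)/(1+β)) = 0.484  ⇒  (1−β)/(1+β) = 0.23426
β = |1 − D²|/(1 + D²) = |1 − 0.23426|/(1 + 0.23426) = 0.620

β ≈ 0.620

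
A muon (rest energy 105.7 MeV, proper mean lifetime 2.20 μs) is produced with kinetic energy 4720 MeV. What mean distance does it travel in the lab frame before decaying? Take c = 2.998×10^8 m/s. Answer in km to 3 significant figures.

d ≈ 30.1 km

γ = 1 + K/(m₀c²) = 1 + 4720/105.7 = 45.655
β = √(1 − 1/γ²) = 0.99976
Dilated lifetime: γτ₀ = 45.655 × 2.20 μs = 100.44 μs
d = βc·γτ₀ = 0.99976 × (2.998×10^8 m/s) × 0.00010044 s = 30.1 km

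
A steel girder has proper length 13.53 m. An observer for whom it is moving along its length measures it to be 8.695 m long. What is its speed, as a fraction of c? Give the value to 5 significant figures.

β ≈ 0.76616

γ = L₀/L = 13.53/8.695 = 1.556067
β = √(1 − 1/γ²) = 0.76616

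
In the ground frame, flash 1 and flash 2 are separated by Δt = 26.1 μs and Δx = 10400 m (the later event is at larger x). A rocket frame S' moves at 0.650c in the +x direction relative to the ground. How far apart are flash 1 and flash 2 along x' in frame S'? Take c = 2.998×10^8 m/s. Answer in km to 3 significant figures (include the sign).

γ = 1/√(1 − 0.650²) = 1.3159
Δx' = γ(Δx − vΔt) = 1.3159 × (10400 m − 0.650×(2.998×10^8 m/s)×26.1×10^-6 s)
= 1.3159 × (5313.9 m) = 6.99 km

Δx' ≈ 6.99 km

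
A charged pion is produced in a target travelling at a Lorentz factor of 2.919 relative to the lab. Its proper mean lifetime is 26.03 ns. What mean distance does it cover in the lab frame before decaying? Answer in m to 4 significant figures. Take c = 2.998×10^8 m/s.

β = √(1 − 1/γ²) = √(1 − 1/2.919²) = 0.939488
Dilated lifetime: Δt = γτ₀ = 2.919 × 26.03 ns = 75.9816 ns
d = vΔt = 0.939488c × 75.9816 ns = 2.81658×10^8 m/s × 7.59816×10^-8 s = 21.40 m

d ≈ 21.40 m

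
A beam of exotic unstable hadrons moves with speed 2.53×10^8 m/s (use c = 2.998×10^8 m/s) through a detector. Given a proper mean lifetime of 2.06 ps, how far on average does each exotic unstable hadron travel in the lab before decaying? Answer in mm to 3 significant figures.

d ≈ 0.971 mm

β = v/c = 2.53×10^8 / 2.998×10^8 = 0.84390
γ = 1/√(1 − 0.84390²) = 1.8639
Dilated lifetime: Δt = γτ₀ = 1.8639 × 2.06 ps = 3.8397 ps
d = vΔt = 0.84390c × 3.8397 ps = 2.5300×10^8 m/s × 3.8397×10^-12 s = 0.971 mm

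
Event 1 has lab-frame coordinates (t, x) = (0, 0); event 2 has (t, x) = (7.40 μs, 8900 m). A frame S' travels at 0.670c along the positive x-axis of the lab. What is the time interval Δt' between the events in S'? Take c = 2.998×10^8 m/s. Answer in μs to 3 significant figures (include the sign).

γ = 1/√(1 − 0.670²) = 1.3471
Δt' = γ(Δt − vΔx/c²) = 1.3471 × (7.40 μs − 0.670×8900 m / (2.998×10^8 m/s))
= 1.3471 × (-12.490 μs) = -16.8 μs

Δt' ≈ -16.8 μs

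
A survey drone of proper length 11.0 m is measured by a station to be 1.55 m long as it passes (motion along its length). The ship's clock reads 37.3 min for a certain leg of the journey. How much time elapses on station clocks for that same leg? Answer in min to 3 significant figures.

Length contraction ⇒ γ = L₀/L = 11.0/1.55 = 7.0968
Time dilation: Δt = γτ₀ = 7.0968 × 37.3 min = 265 min

Δt ≈ 265 min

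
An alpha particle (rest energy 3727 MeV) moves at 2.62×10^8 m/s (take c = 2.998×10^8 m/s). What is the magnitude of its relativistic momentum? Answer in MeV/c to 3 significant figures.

β = v/c = 2.62×10^8 / 2.998×10^8 = 0.87392
γ = 1/√(1 − 0.87392²) = 2.0573
p = γβm₀c = 2.0573 × 0.87392 × 3727 MeV/c = 6700 MeV/c

p ≈ 6700 MeV/c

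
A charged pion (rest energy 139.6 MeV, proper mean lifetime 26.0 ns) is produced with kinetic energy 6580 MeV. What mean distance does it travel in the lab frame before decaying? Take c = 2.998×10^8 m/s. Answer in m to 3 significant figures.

γ = 1 + K/(m₀c²) = 1 + 6580/139.6 = 48.135
β = √(1 − 1/γ²) = 0.99978
Dilated lifetime: γτ₀ = 48.135 × 26.0 ns = 1251.5 ns
d = βc·γτ₀ = 0.99978 × (2.998×10^8 m/s) × 1.2515×10^-6 s = 375 m

d ≈ 375 m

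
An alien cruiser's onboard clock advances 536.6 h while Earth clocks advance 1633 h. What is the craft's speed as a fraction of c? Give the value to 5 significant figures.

β ≈ 0.94447

γ = Δt/τ₀ = 1633/536.6 = 3.043235
β = √(1 − 1/γ²) = √(1 − 1/3.043235²) = 0.94447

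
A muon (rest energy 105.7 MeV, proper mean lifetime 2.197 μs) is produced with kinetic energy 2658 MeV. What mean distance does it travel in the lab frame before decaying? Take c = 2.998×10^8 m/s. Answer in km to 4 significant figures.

d ≈ 17.21 km

γ = 1 + K/(m₀c²) = 1 + 2658/105.7 = 26.1466
β = √(1 − 1/γ²) = 0.999268
Dilated lifetime: γτ₀ = 26.1466 × 2.197 μs = 57.4442 μs
d = βc·γτ₀ = 0.999268 × (2.998×10^8 m/s) × 5.74442×10^-5 s = 17.21 km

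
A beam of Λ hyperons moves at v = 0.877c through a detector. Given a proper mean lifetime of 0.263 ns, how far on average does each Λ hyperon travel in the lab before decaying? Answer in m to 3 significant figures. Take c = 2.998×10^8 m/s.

d ≈ 0.144 m

γ = 1/√(1 − 0.877²) = 2.0812
Dilated lifetime: Δt = γτ₀ = 2.0812 × 0.263 ns = 0.54736 ns
d = vΔt = 0.877c × 0.54736 ns = 2.6292×10^8 m/s × 5.4736×10^-10 s = 0.144 m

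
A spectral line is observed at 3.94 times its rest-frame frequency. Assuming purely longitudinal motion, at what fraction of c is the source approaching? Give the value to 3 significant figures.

β ≈ 0.879

f_obs/f_src = √((1+β)/(1−β)) = 3.94  ⇒  (1+β)/(1−β) = 15.524
β = |1 − D²|/(1 + D²) = |1 − 15.524|/(1 + 15.524) = 0.879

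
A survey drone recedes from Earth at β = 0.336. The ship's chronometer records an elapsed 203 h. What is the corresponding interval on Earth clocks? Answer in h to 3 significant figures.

γ = 1/√(1 − 0.336²) = 1.0617
Time dilation: Δt = γτ₀ = 1.0617 × 203 h = 216 h

Δt ≈ 216 h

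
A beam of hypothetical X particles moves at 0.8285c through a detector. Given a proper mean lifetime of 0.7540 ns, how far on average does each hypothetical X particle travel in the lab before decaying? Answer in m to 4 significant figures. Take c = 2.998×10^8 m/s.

γ = 1/√(1 − 0.8285²) = 1.78575
Dilated lifetime: Δt = γτ₀ = 1.78575 × 0.7540 ns = 1.34645 ns
d = vΔt = 0.8285c × 1.34645 ns = 2.48384×10^8 m/s × 1.34645×10^-9 s = 0.3344 m

d ≈ 0.3344 m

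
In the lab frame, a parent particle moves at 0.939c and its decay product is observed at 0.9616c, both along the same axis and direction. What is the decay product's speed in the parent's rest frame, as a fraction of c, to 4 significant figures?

u' ≈ 0.2329c

Inverse velocity addition: u' = (u − v)/(1 − uv/c²)
= (0.9616 − 0.939)/(1 − 0.9616×0.939) = 0.02260/0.0970576 = 0.2329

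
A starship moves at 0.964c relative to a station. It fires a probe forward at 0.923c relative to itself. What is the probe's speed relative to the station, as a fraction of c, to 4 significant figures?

Relativistic velocity addition: u = (u' + v)/(1 + u'v/c²)
= (0.923 + 0.964)/(1 + 0.923×0.964) = 1.887/1.88977 = 0.9985

u ≈ 0.9985c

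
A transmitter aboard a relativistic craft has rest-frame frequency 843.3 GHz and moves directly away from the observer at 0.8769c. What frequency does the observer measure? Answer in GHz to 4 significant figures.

f_obs ≈ 216.0 GHz

Relativistic Doppler: f_obs = f_src √((1−β)/(1+β))
= 843.3 × √(0.123100/1.87690) = 843.3 × 0.256099 = 216.0 GHz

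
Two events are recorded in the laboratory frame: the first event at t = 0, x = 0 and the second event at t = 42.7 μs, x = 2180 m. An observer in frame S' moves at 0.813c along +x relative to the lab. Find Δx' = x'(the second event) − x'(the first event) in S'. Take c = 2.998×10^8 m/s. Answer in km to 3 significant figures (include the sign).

Δx' ≈ -14.1 km

γ = 1/√(1 − 0.813²) = 1.7174
Δx' = γ(Δx − vΔt) = 1.7174 × (2180 m − 0.813×(2.998×10^8 m/s)×42.7×10^-6 s)
= 1.7174 × (-8227.6 m) = -14.1 km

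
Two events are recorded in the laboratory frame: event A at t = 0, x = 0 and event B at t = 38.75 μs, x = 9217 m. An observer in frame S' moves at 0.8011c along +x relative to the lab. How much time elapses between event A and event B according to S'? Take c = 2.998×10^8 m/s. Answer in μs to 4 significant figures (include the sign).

Δt' ≈ 23.59 μs

γ = 1/√(1 − 0.8011²) = 1.67076
Δt' = γ(Δt − vΔx/c²) = 1.67076 × (38.75 μs − 0.8011×9217 m / (2.998×10^8 m/s))
= 1.67076 × (14.1211 μs) = 23.59 μs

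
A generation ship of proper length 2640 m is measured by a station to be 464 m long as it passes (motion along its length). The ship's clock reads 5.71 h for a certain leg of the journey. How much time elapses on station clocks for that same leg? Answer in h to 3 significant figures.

Δt ≈ 32.5 h

Length contraction ⇒ γ = L₀/L = 2640/464 = 5.6897
Time dilation: Δt = γτ₀ = 5.6897 × 5.71 h = 32.5 h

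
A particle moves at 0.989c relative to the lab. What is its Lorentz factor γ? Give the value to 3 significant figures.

γ ≈ 6.76

γ = 1/√(1 − β²) = 1/√(1 − 0.989²) = 1/√(0.021879) = 6.76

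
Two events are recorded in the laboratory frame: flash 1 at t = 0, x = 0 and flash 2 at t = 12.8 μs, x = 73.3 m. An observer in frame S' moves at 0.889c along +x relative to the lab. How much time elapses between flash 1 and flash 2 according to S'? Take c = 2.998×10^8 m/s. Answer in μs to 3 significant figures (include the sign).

Δt' ≈ 27.5 μs

γ = 1/√(1 − 0.889²) = 2.1838
Δt' = γ(Δt − vΔx/c²) = 2.1838 × (12.8 μs − 0.889×73.3 m / (2.998×10^8 m/s))
= 2.1838 × (12.583 μs) = 27.5 μs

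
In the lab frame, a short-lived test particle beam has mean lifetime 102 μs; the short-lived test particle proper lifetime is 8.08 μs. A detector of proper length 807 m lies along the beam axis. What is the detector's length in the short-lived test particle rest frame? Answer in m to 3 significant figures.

Time dilation ⇒ γ = Δt/τ₀ = 102/8.08 = 12.624
Length contraction: L = L₀/γ = 807/12.624 = 63.9 m

L ≈ 63.9 m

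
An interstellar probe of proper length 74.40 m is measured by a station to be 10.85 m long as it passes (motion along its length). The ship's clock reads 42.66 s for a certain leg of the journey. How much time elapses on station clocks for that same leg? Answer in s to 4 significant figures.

Length contraction ⇒ γ = L₀/L = 74.40/10.85 = 6.85714
Time dilation: Δt = γτ₀ = 6.85714 × 42.66 s = 292.5 s

Δt ≈ 292.5 s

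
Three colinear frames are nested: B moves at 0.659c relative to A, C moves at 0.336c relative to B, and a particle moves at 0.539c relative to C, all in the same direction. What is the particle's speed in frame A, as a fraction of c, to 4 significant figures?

u ≈ 0.9406c

Compose boost 2: (0.336 + 0.659)/(1 + 0.336×0.659) = 0.9950/1.22142 = 0.814623
Compose boost 3: (0.539 + 0.814623)/(1 + 0.539×0.814623) = 1.35362/1.43908 = 0.9406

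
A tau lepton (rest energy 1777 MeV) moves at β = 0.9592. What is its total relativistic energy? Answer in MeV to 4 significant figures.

γ = 1/√(1 − 0.9592²) = 3.53696
E = γm₀c² = 3.53696 × 1777 MeV = 6285 MeV

E ≈ 6285 MeV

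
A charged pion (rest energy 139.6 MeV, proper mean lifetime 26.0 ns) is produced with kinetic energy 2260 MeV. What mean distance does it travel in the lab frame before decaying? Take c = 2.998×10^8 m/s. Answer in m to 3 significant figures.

d ≈ 134 m

γ = 1 + K/(m₀c²) = 1 + 2260/139.6 = 17.189
β = √(1 − 1/γ²) = 0.99831
Dilated lifetime: γτ₀ = 17.189 × 26.0 ns = 446.92 ns
d = βc·γτ₀ = 0.99831 × (2.998×10^8 m/s) × 4.4692×10^-7 s = 134 m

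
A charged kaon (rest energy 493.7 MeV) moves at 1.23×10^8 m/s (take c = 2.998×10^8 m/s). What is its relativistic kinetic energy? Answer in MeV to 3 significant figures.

β = v/c = 1.23×10^8 / 2.998×10^8 = 0.41027
γ = 1/√(1 − 0.41027²) = 1.0965
K = (γ − 1)m₀c² = (1.0965 − 1) × 493.7 MeV = 0.096536 × 493.7 MeV = 47.7 MeV

K ≈ 47.7 MeV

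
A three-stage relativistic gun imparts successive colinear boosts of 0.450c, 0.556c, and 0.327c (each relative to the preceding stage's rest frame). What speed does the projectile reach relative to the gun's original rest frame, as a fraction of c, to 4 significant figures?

Compose boost 2: (0.556 + 0.450)/(1 + 0.556×0.450) = 1.006/1.25020 = 0.804671
Compose boost 3: (0.327 + 0.804671)/(1 + 0.327×0.804671) = 1.13167/1.26313 = 0.8959

u ≈ 0.8959c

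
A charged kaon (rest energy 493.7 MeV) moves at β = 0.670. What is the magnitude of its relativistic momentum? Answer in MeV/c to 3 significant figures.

γ = 1/√(1 − 0.670²) = 1.3471
p = γβm₀c = 1.3471 × 0.670 × 493.7 MeV/c = 446 MeV/c

p ≈ 446 MeV/c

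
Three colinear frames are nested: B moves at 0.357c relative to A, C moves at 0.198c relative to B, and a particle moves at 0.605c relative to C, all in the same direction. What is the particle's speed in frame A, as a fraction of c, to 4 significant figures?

u ≈ 0.8552c

Compose boost 2: (0.198 + 0.357)/(1 + 0.198×0.357) = 0.5550/1.07069 = 0.518359
Compose boost 3: (0.605 + 0.518359)/(1 + 0.605×0.518359) = 1.12336/1.31361 = 0.8552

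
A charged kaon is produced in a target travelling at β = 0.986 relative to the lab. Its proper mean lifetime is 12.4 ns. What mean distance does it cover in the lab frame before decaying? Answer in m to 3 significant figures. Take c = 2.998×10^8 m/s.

d ≈ 22.0 m

γ = 1/√(1 − 0.986²) = 5.9972
Dilated lifetime: Δt = γτ₀ = 5.9972 × 12.4 ns = 74.365 ns
d = vΔt = 0.986c × 74.365 ns = 2.9560×10^8 m/s × 7.4365×10^-8 s = 22.0 m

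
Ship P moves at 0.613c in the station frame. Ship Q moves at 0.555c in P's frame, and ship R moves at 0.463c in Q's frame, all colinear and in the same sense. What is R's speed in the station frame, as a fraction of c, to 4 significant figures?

u ≈ 0.9508c

Compose boost 2: (0.555 + 0.613)/(1 + 0.555×0.613) = 1.168/1.34022 = 0.871502
Compose boost 3: (0.463 + 0.871502)/(1 + 0.463×0.871502) = 1.33450/1.40351 = 0.9508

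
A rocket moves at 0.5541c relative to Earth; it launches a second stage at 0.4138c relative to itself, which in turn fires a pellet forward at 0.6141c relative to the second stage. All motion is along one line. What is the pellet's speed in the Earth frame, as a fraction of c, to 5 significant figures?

u ≈ 0.94469c

Compose boost 2: (0.4138 + 0.5541)/(1 + 0.4138×0.5541) = 0.96790/1.229287 = 0.7873673
Compose boost 3: (0.6141 + 0.7873673)/(1 + 0.6141×0.7873673) = 1.401467/1.483522 = 0.94469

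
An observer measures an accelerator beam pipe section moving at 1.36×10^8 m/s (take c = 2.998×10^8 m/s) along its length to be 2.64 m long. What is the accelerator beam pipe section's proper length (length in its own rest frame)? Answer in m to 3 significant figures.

L₀ ≈ 2.96 m

β = v/c = 1.36×10^8 / 2.998×10^8 = 0.45364
γ = 1/√(1 − 0.45364²) = 1.1221
L₀ = γL = 1.1221 × 2.64 = 2.96 m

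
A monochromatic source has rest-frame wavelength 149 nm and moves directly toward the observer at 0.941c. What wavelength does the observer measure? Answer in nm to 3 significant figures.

Relativistic Doppler: λ_obs = λ_src √((1−β)/(1+β))
= 149 × √(0.059000/1.9410) = 149 × 0.17435 = 26.0 nm

λ_obs ≈ 26.0 nm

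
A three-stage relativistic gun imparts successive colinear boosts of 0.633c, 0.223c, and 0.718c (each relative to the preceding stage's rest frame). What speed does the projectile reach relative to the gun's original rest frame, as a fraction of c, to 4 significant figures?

u ≈ 0.9542c

Compose boost 2: (0.223 + 0.633)/(1 + 0.223×0.633) = 0.8560/1.14116 = 0.750115
Compose boost 3: (0.718 + 0.750115)/(1 + 0.718×0.750115) = 1.46811/1.53858 = 0.9542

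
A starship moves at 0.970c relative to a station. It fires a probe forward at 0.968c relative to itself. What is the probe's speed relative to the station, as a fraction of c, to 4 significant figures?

u ≈ 0.9995c

Relativistic velocity addition: u = (u' + v)/(1 + u'v/c²)
= (0.968 + 0.970)/(1 + 0.968×0.970) = 1.938/1.93896 = 0.9995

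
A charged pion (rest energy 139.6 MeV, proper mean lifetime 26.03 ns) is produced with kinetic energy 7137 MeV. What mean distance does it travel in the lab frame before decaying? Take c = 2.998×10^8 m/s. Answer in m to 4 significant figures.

d ≈ 406.7 m

γ = 1 + K/(m₀c²) = 1 + 7137/139.6 = 52.1246
β = √(1 − 1/γ²) = 0.999816
Dilated lifetime: γτ₀ = 52.1246 × 26.03 ns = 1356.80 ns
d = βc·γτ₀ = 0.999816 × (2.998×10^8 m/s) × 1.35680×10^-6 s = 406.7 m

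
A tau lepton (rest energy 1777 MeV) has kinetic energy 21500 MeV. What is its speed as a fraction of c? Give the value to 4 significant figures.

β ≈ 0.9971

γ = 1 + K/(m₀c²) = 1 + 21500/1777 = 13.0990
β = √(1 − 1/γ²) = 0.9971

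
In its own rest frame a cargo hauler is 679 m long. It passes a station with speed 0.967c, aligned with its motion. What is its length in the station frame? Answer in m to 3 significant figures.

L ≈ 173 m

γ = 1/√(1 − 0.967²) = 3.9250
Length contraction: L = L₀/γ = 679/3.9250 = 173 m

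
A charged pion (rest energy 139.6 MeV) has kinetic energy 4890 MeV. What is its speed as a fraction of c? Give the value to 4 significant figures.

β ≈ 0.9996

γ = 1 + K/(m₀c²) = 1 + 4890/139.6 = 36.0287
β = √(1 − 1/γ²) = 0.9996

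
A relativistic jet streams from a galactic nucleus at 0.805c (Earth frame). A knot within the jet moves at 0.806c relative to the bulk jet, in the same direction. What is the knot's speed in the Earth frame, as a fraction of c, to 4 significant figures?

Relativistic velocity addition: u = (u' + v)/(1 + u'v/c²)
= (0.806 + 0.805)/(1 + 0.806×0.805) = 1.611/1.64883 = 0.9771

u ≈ 0.9771c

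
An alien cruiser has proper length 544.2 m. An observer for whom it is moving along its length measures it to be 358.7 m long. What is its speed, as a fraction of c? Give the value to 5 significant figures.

β ≈ 0.75203

γ = L₀/L = 544.2/358.7 = 1.517145
β = √(1 − 1/γ²) = 0.75203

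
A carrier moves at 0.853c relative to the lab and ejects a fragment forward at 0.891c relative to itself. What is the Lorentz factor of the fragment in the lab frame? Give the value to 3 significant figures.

u_lab = (0.891 + 0.853)/(1 + 0.891×0.853) = 1.744/1.76002 = 0.990896
γ = 1/√(1 − 0.990896²) = 7.43

γ ≈ 7.43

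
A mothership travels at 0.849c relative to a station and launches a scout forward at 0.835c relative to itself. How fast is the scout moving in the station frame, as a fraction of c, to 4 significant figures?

u ≈ 0.9854c

Compose boost 2: (0.835 + 0.849)/(1 + 0.835×0.849) = 1.684/1.70891 = 0.9854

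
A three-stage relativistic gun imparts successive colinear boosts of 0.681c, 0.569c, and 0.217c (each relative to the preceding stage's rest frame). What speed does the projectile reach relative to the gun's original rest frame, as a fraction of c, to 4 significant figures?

Compose boost 2: (0.569 + 0.681)/(1 + 0.569×0.681) = 1.250/1.38749 = 0.900908
Compose boost 3: (0.217 + 0.900908)/(1 + 0.217×0.900908) = 1.11791/1.19550 = 0.9351

u ≈ 0.9351c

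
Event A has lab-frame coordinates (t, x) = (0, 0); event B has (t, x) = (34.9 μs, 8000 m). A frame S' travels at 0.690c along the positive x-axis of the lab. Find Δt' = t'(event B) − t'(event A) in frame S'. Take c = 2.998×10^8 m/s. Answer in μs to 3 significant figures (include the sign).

γ = 1/√(1 − 0.690²) = 1.3816
Δt' = γ(Δt − vΔx/c²) = 1.3816 × (34.9 μs − 0.690×8000 m / (2.998×10^8 m/s))
= 1.3816 × (16.488 μs) = 22.8 μs

Δt' ≈ 22.8 μs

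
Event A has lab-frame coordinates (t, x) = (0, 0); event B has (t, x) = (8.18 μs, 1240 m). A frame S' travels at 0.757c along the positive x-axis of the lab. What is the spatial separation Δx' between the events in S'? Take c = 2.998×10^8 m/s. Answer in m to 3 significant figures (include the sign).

γ = 1/√(1 − 0.757²) = 1.5304
Δx' = γ(Δx − vΔt) = 1.5304 × (1240 m − 0.757×(2.998×10^8 m/s)×8.18×10^-6 s)
= 1.5304 × (-616.44 m) = -943 m

Δx' ≈ -943 m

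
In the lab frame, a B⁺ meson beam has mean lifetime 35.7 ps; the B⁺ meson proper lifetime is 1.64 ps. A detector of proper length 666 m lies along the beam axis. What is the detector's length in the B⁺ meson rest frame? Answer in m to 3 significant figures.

Time dilation ⇒ γ = Δt/τ₀ = 35.7/1.64 = 21.768
Length contraction: L = L₀/γ = 666/21.768 = 30.6 m

L ≈ 30.6 m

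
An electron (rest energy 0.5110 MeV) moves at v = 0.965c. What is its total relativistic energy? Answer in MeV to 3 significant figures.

E ≈ 1.95 MeV

γ = 1/√(1 − 0.965²) = 3.8132
E = γm₀c² = 3.8132 × 0.5110 MeV = 1.95 MeV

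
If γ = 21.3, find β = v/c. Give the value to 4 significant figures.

β ≈ 0.9989

β = √(1 − 1/γ²) = √(1 − 1/21.3²) = √(0.997796) = 0.9989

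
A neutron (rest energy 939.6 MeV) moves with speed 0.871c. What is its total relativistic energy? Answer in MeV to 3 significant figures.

γ = 1/√(1 − 0.871²) = 2.0355
E = γm₀c² = 2.0355 × 939.6 MeV = 1910 MeV

E ≈ 1910 MeV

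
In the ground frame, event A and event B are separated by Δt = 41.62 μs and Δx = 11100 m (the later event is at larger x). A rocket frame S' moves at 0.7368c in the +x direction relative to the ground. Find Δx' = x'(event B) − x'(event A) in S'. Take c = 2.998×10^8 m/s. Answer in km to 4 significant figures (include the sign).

Δx' ≈ 2.820 km

γ = 1/√(1 − 0.7368²) = 1.47905
Δx' = γ(Δx − vΔt) = 1.47905 × (11100 m − 0.7368×(2.998×10^8 m/s)×41.62×10^-6 s)
= 1.47905 × (1906.45 m) = 2.820 km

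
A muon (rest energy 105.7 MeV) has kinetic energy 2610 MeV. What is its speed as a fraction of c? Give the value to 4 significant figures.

γ = 1 + K/(m₀c²) = 1 + 2610/105.7 = 25.6925
β = √(1 − 1/γ²) = 0.9992

β ≈ 0.9992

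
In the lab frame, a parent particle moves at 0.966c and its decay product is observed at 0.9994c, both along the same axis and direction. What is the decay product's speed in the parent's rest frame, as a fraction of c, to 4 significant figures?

Inverse velocity addition: u' = (u − v)/(1 − uv/c²)
= (0.9994 − 0.966)/(1 − 0.9994×0.966) = 0.03340/0.0345796 = 0.9659

u' ≈ 0.9659c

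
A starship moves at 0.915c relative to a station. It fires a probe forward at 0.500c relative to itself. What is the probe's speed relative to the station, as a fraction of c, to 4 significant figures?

u ≈ 0.9708c

Relativistic velocity addition: u = (u' + v)/(1 + u'v/c²)
= (0.500 + 0.915)/(1 + 0.500×0.915) = 1.415/1.45750 = 0.9708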